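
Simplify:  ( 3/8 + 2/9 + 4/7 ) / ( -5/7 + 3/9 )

Numerator: 3/8 + 2/9 + 4/7 = 589/504
Denominator: -5/7 + 3/9 = -8/21
Divide: (589/504) · (-21/8) = -589/192

-589/192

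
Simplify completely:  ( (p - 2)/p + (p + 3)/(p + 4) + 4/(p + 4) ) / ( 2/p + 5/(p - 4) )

(2*p³ + p² - 44*p + 32)/(7*p² + 20*p - 32)

Numerator: (p - 2)/p + (p + 3)/(p + 4) + 4/(p + 4) = (2*p² + 9*p - 8)/(p² + 4*p)
Denominator: 2/p + 5/(p - 4) = (7*p - 8)/(p² - 4*p)
Divide: ((2*p² + 9*p - 8)/(p² + 4*p)) · ((p² - 4*p)/(7*p - 8)) = (2*p³ + p² - 44*p + 32)/(7*p² + 20*p - 32)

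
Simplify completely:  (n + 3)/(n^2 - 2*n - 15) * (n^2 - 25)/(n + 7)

(n + 5)/(n + 7)

Factor: n^2 - 2*n - 15 = (n - 5)*(n + 3);  n^2 - 25 = (n - 5)*(n + 5)
Cancel the common factors (n + 3), (n - 5).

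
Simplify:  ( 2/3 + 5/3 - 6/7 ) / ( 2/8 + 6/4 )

Numerator: 2/3 + 5/3 - 6/7 = 31/21
Denominator: 2/8 + 6/4 = 7/4
Divide: (31/21) · (4/7) = 124/147

124/147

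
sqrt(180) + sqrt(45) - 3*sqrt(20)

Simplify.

3*sqrt(5)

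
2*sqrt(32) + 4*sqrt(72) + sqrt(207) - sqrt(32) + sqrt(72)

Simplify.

2*sqrt(32) = 8*sqrt(2); 4*sqrt(72) = 24*sqrt(2); sqrt(207) = 3*sqrt(23); sqrt(32) = 4*sqrt(2); sqrt(72) = 6*sqrt(2)

3*sqrt(23) + 34*sqrt(2)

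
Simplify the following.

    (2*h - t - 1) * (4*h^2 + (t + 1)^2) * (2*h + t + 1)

16*h^4 - t^4 - 4*t^3 - 6*t^2 - 4*t - 1

Telescope via difference of squares: ((2*h)+(t + 1))((2*h)-(t + 1)) = 4*h^2 - t^2 - 2*t - 1, then repeat with the next factor.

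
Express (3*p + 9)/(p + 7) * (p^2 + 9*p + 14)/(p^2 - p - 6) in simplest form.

(3*p + 9)/(p - 3)

Factor: 3*p + 9 = 3*(p + 3);  p^2 + 9*p + 14 = (p + 2)*(p + 7);  p^2 - p - 6 = (p - 3)*(p + 2)
Cancel the common factors (p + 2), (p + 7).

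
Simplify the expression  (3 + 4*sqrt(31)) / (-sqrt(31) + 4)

(-136 - 19*sqrt(31))/15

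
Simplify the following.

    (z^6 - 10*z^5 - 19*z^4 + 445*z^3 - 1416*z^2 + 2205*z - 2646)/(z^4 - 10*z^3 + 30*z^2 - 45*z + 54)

Factor: z^6 - 10*z^5 - 19*z^4 + 445*z^3 - 1416*z^2 + 2205*z - 2646 = (z - 3)*(z + 7)*(z^2 - z + 3)*(z - 7)*(z - 6);  z^4 - 10*z^3 + 30*z^2 - 45*z + 54 = (z^2 - z + 3)*(z - 6)*(z - 3)
Cancel the common factors (z^2 - z + 3), (z - 6), (z - 3).

z^2 - 49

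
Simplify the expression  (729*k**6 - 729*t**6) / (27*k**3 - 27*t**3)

27*k**3 + 27*t**3

Factor (3*k)**6 - (3*t)**6 and cancel (27*k**3 - 27*t**3).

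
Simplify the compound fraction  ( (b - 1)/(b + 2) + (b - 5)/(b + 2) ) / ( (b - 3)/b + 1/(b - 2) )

Numerator: (b - 1)/(b + 2) + (b - 5)/(b + 2) = (2*b - 6)/(b + 2)
Denominator: (b - 3)/b + 1/(b - 2) = (b^2 - 4*b + 6)/(b^2 - 2*b)
Divide: ((2*b - 6)/(b + 2)) · ((b^2 - 2*b)/(b^2 - 4*b + 6)) = (2*b^3 - 10*b^2 + 12*b)/(b^3 - 2*b^2 - 2*b + 12)

(2*b^3 - 10*b^2 + 12*b)/(b^3 - 2*b^2 - 2*b + 12)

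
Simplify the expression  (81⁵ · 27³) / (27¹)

3^26

81⁵ = 3^20; 27³ = 3^9; 27¹ = 3^3
Combine exponents: 3^26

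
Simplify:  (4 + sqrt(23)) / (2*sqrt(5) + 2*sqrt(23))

(-sqrt(115) - 4*sqrt(5) + 4*sqrt(23) + 23)/36

Multiply numerator and denominator by -2*sqrt(5) + 2*sqrt(23).
Denominator becomes 72; numerator becomes -2*sqrt(115) - 8*sqrt(5) + 8*sqrt(23) + 46.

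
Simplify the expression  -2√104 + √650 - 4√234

-11*√26

2√104 = 4*√26; √650 = 5*√26; 4√234 = 12*√26
Combine: (-4 + 5 - 12)·√26 = -11*√26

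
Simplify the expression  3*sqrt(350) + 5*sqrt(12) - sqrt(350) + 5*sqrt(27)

10*sqrt(14) + 25*sqrt(3)

3*sqrt(350) = 15*sqrt(14); 5*sqrt(12) = 10*sqrt(3); sqrt(350) = 5*sqrt(14); 5*sqrt(27) = 15*sqrt(3)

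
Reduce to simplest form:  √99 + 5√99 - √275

√99 = 3*√11; 5√99 = 15*√11; √275 = 5*√11
Combine: (3 + 15 - 5)·√11 = 13*√11

13*√11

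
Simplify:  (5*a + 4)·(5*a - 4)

25*a² - 16

Difference of squares with P = 5*a, Q = 4.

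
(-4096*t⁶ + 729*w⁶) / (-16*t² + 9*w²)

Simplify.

Difference of sixth powers: factor out (-16*t² + 9*w²).

256*t⁴ + 144*t²*w² + 81*w⁴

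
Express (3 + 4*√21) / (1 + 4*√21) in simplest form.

Multiply numerator and denominator by -4*√21 + 1.
Denominator becomes -335; numerator becomes -333 - 8*√21.

(8*√21 + 333)/335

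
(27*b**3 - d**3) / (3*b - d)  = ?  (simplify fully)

9*b**2 + 3*b*d + d**2

(3*b)**3 - d**3 = (3*b - d)(9*b**2 + 3*b*d + d**2).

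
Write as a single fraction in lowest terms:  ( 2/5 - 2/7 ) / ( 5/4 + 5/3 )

48/1225

Numerator: 2/5 - 2/7 = 4/35
Denominator: 5/4 + 5/3 = 35/12
Divide: (4/35) · (12/35) = 48/1225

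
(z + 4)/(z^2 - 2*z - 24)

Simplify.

Factor: z^2 - 2*z - 24 = (z - 6)*(z + 4)
Cancel the common factor (z + 4).

1/(z - 6)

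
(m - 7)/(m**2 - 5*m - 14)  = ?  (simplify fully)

1/(m + 2)

Factor: m**2 - 5*m - 14 = (m - 7)*(m + 2)
Cancel the common factor (m - 7).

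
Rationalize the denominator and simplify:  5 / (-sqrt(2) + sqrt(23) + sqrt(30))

(-255*sqrt(2) - 25*sqrt(30) + 45*sqrt(23) + 20*sqrt(345))/159

Group as (sqrt(23) + sqrt(30)) - sqrt(2); multiply by (sqrt(23) + sqrt(30)) + sqrt(2), then rationalise the remaining surd.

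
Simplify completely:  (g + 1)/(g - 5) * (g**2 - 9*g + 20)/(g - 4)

Factor: g**2 - 9*g + 20 = (g - 5)*(g - 4)
Cancel the common factors (g - 4), (g - 5).

g + 1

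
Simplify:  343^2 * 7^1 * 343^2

7^13

343^2 = 7^6; 7^1 = 7^1; 343^2 = 7^6
Combine exponents: 7^13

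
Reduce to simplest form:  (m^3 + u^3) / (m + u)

m^2 - m*u + u^2

u^3 + m^3 = (m + u)(m^2 - m*u + u^2).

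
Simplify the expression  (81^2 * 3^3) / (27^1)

81^2 = 3^8; 3^3 = 3^3; 27^1 = 3^3
Combine exponents: 3^8

3^8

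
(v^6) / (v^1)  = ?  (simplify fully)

v^5

Quotient: v^5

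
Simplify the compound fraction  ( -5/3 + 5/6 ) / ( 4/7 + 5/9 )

-105/142

Numerator: -5/3 + 5/6 = -5/6
Denominator: 4/7 + 5/9 = 71/63
Divide: (-5/6) · (63/71) = -105/142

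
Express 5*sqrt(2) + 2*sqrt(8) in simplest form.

9*sqrt(2)

5*sqrt(2) = 5*sqrt(2); 2*sqrt(8) = 4*sqrt(2)
Combine: (5 + 4)·sqrt(2) = 9*sqrt(2)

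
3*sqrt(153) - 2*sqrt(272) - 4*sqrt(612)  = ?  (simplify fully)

3*sqrt(153) = 9*sqrt(17); 2*sqrt(272) = 8*sqrt(17); 4*sqrt(612) = 24*sqrt(17)
Combine: (9 - 8 - 24)·sqrt(17) = -23*sqrt(17)

-23*sqrt(17)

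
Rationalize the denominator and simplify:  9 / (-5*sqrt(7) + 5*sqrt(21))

(9*sqrt(7) + 9*sqrt(21))/70

Multiply numerator and denominator by 5*sqrt(7) + 5*sqrt(21).
Denominator becomes 350; numerator becomes 45*sqrt(7) + 45*sqrt(21).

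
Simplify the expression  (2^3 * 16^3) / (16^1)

2^11

2^3 = 2^3; 16^3 = 2^12; 16^1 = 2^4
Combine exponents: 2^11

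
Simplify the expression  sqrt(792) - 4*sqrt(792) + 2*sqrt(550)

-8*sqrt(22)

sqrt(792) = 6*sqrt(22); 4*sqrt(792) = 24*sqrt(22); 2*sqrt(550) = 10*sqrt(22)
Combine: (6 - 24 + 10)·sqrt(22) = -8*sqrt(22)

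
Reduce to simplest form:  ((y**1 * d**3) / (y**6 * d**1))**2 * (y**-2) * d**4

d**8/y**12

Inside the bracket: (y**-5) * d**2
Raise to the power 2: (y**-10) * d**4
Multiply by (y**-2) * d**4: add exponents.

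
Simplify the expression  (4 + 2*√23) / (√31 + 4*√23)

Multiply numerator and denominator by -√31 + 4*√23.
Denominator becomes 337; numerator becomes -2*√713 - 4*√31 + 16*√23 + 184.

(-2*√713 - 4*√31 + 16*√23 + 184)/337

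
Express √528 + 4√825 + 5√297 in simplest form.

√528 = 4*√33; 4√825 = 20*√33; 5√297 = 15*√33
Combine: (4 + 20 + 15)·√33 = 39*√33

39*√33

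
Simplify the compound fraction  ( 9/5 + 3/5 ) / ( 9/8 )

32/15

Numerator: 9/5 + 3/5 = 12/5
Denominator: 9/8 = 9/8
Divide: (12/5) · (8/9) = 32/15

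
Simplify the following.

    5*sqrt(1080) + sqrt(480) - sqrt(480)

30*sqrt(30)

5*sqrt(1080) = 30*sqrt(30); sqrt(480) = 4*sqrt(30); sqrt(480) = 4*sqrt(30)
Combine: (30 + 4 - 4)·sqrt(30) = 30*sqrt(30)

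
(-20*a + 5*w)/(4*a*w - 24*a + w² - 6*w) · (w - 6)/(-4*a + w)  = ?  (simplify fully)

5/(4*a + w)

Factor: -20*a + 5*w = 5·(-4*a + w);  4*a*w - 24*a + w² - 6*w = (w - 6)·(4*a + w)
Cancel the common factors (w - 6), (-4*a + w).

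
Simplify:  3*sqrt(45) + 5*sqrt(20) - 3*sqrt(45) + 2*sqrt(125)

20*sqrt(5)

3*sqrt(45) = 9*sqrt(5); 5*sqrt(20) = 10*sqrt(5); 3*sqrt(45) = 9*sqrt(5); 2*sqrt(125) = 10*sqrt(5)
Combine: (9 + 10 - 9 + 10)·sqrt(5) = 20*sqrt(5)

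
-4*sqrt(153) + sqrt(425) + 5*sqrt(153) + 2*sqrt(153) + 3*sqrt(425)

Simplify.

4*sqrt(153) = 12*sqrt(17); sqrt(425) = 5*sqrt(17); 5*sqrt(153) = 15*sqrt(17); 2*sqrt(153) = 6*sqrt(17); 3*sqrt(425) = 15*sqrt(17)
Combine: (-12 + 5 + 15 + 6 + 15)·sqrt(17) = 29*sqrt(17)

29*sqrt(17)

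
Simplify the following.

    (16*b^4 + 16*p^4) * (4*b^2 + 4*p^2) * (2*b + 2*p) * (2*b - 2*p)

256*b^8 - 256*p^8

((2*b)+(2*p))((2*b)-(2*p)) = 4*b^2 - 4*p^2; continue pairing.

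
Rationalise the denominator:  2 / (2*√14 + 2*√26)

Multiply numerator and denominator by -2*√14 + 2*√26.
Denominator becomes 48; numerator becomes -4*√14 + 4*√26.

(-√14 + √26)/12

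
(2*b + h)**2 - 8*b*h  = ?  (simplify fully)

(2*b - h)**2

Expand the square and combine the 8*b*h term.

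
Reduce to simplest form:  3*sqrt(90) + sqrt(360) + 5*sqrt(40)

3*sqrt(90) = 9*sqrt(10); sqrt(360) = 6*sqrt(10); 5*sqrt(40) = 10*sqrt(10)
Combine: (9 + 6 + 10)·sqrt(10) = 25*sqrt(10)

25*sqrt(10)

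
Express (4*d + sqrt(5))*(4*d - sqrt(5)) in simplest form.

16*d^2 - 5

(4*d)^2 - (sqrt(5))^2 = 16*d^2 - 5.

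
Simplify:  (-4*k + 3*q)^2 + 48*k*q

Expand the square and combine the 48*k*q term.

(4*k + 3*q)^2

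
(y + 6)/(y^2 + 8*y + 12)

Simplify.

Factor: y^2 + 8*y + 12 = (y + 6)*(y + 2)
Cancel the common factor (y + 6).

1/(y + 2)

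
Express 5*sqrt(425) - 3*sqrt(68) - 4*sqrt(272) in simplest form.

5*sqrt(425) = 25*sqrt(17); 3*sqrt(68) = 6*sqrt(17); 4*sqrt(272) = 16*sqrt(17)
Combine: (25 - 6 - 16)·sqrt(17) = 3*sqrt(17)

3*sqrt(17)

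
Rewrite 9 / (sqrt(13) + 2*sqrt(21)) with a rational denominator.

(-9*sqrt(13) + 18*sqrt(21))/71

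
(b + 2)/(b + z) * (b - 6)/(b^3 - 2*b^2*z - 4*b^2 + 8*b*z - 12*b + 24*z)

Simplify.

Factor: b^3 - 2*b^2*z - 4*b^2 + 8*b*z - 12*b + 24*z = (b - 6)*(b - 2*z)*(b + 2)
Cancel the common factors (b - 6), (b + 2).

-1/(-b^2 + b*z + 2*z^2)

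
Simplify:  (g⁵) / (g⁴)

g

Quotient: g¹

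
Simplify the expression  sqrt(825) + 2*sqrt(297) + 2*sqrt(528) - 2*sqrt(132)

15*sqrt(33)

sqrt(825) = 5*sqrt(33); 2*sqrt(297) = 6*sqrt(33); 2*sqrt(528) = 8*sqrt(33); 2*sqrt(132) = 4*sqrt(33)
Combine: (5 + 6 + 8 - 4)·sqrt(33) = 15*sqrt(33)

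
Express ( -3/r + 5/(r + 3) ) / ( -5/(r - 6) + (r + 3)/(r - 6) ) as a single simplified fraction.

Numerator: -3/r + 5/(r + 3) = (2*r - 9)/(r**2 + 3*r)
Denominator: -5/(r - 6) + (r + 3)/(r - 6) = (r - 2)/(r - 6)
Divide: ((2*r - 9)/(r**2 + 3*r)) · ((r - 6)/(r - 2)) = (2*r**2 - 21*r + 54)/(r**3 + r**2 - 6*r)

(2*r**2 - 21*r + 54)/(r**3 + r**2 - 6*r)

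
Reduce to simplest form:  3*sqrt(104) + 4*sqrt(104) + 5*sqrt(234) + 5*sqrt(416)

49*sqrt(26)

3*sqrt(104) = 6*sqrt(26); 4*sqrt(104) = 8*sqrt(26); 5*sqrt(234) = 15*sqrt(26); 5*sqrt(416) = 20*sqrt(26)
Combine: (6 + 8 + 15 + 20)·sqrt(26) = 49*sqrt(26)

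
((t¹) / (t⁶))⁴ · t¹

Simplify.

t^(-19)

Inside the bracket: (t^-5)
Raise to the power 4: (t^-20)
Multiply by t¹: add exponents.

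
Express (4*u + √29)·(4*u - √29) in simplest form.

16*u² - 29

Difference of squares with P = 4*u, Q = √29.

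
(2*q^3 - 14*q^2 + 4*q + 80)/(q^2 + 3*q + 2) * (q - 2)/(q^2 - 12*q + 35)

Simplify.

(2*q^2 - 12*q + 16)/(q^2 - 6*q - 7)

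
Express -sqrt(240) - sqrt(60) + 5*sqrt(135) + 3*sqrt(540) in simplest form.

27*sqrt(15)

sqrt(240) = 4*sqrt(15); sqrt(60) = 2*sqrt(15); 5*sqrt(135) = 15*sqrt(15); 3*sqrt(540) = 18*sqrt(15)
Combine: (-4 - 2 + 15 + 18)·sqrt(15) = 27*sqrt(15)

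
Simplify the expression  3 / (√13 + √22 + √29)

Group as (√13 + √29) + √22; multiply by (√13 + √29) - √22, then rationalise the remaining surd.

(-3*√8294 + 9*√29 + 30*√22 + 57*√13)/554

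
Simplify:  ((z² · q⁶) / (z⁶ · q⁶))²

z^(-8)

Inside the bracket: (z^-4)
Raise to the power 2: (z^-8)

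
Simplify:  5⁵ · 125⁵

5^20

5⁵ = 5^5; 125⁵ = 5^15
Combine exponents: 5^20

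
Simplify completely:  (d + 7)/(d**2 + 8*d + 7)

1/(d + 1)

Factor: d**2 + 8*d + 7 = (d + 1)*(d + 7)
Cancel the common factor (d + 7).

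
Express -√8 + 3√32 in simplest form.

√8 = 2*√2; 3√32 = 12*√2
Combine: (-2 + 12)·√2 = 10*√2

10*√2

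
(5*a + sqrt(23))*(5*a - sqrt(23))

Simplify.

25*a**2 - 23

(5*a)**2 - (sqrt(23))**2 = 25*a**2 - 23.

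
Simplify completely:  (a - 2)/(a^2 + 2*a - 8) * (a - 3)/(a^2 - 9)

Factor: a^2 + 2*a - 8 = (a - 2)*(a + 4);  a^2 - 9 = (a - 3)*(a + 3)
Cancel the common factors (a - 2), (a - 3).

1/(a^2 + 7*a + 12)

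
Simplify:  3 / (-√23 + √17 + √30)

Group as (√17 + √30) - √23; multiply by (√17 + √30) + √23, then rationalise the remaining surd.

(-12*√23 + 5*√30 + 18*√17 + √11730)/244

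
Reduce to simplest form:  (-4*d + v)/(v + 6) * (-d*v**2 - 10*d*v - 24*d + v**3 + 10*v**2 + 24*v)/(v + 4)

4*d**2 - 5*d*v + v**2

Factor: -d*v**2 - 10*d*v - 24*d + v**3 + 10*v**2 + 24*v = (-d + v)*(v + 4)*(v + 6)
Cancel the common factors (v + 6), (v + 4).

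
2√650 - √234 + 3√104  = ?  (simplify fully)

2√650 = 10*√26; √234 = 3*√26; 3√104 = 6*√26
Combine: (10 - 3 + 6)·√26 = 13*√26

13*√26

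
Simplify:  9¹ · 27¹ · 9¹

3^7

9¹ = 3^2; 27¹ = 3^3; 9¹ = 3^2
Combine exponents: 3^7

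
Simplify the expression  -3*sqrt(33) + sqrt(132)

3*sqrt(33) = 3*sqrt(33); sqrt(132) = 2*sqrt(33)
Combine: (-3 + 2)·sqrt(33) = -sqrt(33)

-sqrt(33)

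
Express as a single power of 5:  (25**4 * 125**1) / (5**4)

5**7

25**4 = 5**8; 125**1 = 5**3; 5**4 = 5**4
Combine exponents: 5**7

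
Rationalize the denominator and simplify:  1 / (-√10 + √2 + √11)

(-3*√10 + √11 + 19*√2 + 4*√55)/79

Group as (√2 + √11) - √10; multiply by (√2 + √11) + √10, then rationalise the remaining surd.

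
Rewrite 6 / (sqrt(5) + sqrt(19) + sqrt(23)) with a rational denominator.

Group as (sqrt(5) + sqrt(19)) + sqrt(23); multiply by (sqrt(5) + sqrt(19)) - sqrt(23), then rationalise the remaining surd.

(-12*sqrt(2185) + 6*sqrt(23) + 54*sqrt(19) + 222*sqrt(5))/379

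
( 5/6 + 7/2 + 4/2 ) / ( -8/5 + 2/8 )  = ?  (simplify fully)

-380/81

Numerator: 5/6 + 7/2 + 4/2 = 19/3
Denominator: -8/5 + 2/8 = -27/20
Divide: (19/3) · (-20/27) = -380/81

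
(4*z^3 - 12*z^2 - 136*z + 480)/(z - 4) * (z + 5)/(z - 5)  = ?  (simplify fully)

Factor: 4*z^3 - 12*z^2 - 136*z + 480 = 4*(z - 5)*(z - 4)*(z + 6)
Cancel the common factors (z - 5), (z - 4).

4*z^2 + 44*z + 120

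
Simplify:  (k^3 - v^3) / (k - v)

k^2 + k*v + v^2

Apply the difference-of-cubes factorisation and cancel (k - v).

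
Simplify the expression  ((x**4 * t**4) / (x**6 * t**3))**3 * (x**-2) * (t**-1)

t**2/x**8

Inside the bracket: (x**-2) * t**1
Raise to the power 3: (x**-6) * t**3
Multiply by (x**-2) * (t**-1): add exponents.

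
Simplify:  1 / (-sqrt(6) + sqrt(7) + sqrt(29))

Group as (sqrt(7) + sqrt(29)) - sqrt(6); multiply by (sqrt(7) + sqrt(29)) + sqrt(6), then rationalise the remaining surd.

(-14*sqrt(7) - sqrt(1218) + 15*sqrt(6) + 8*sqrt(29))/44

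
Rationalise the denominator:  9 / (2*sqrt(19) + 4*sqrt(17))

(-9*sqrt(19) + 18*sqrt(17))/98

Multiply numerator and denominator by -2*sqrt(19) + 4*sqrt(17).
Denominator becomes 196; numerator becomes -18*sqrt(19) + 36*sqrt(17).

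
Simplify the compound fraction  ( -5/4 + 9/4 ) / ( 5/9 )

9/5

Numerator: -5/4 + 9/4 = 1
Denominator: 5/9 = 5/9
Divide: (1) · (9/5) = 9/5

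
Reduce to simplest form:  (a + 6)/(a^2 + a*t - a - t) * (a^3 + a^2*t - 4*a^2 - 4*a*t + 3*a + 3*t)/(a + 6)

a - 3

Factor: a^2 + a*t - a - t = (a + t)*(a - 1);  a^3 + a^2*t - 4*a^2 - 4*a*t + 3*a + 3*t = (a - 3)*(a + t)*(a - 1)
Cancel the common factors (a + t), (a + 6), (a - 1).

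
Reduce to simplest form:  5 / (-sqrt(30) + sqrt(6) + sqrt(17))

Group as (sqrt(6) + sqrt(17)) - sqrt(30); multiply by (sqrt(6) + sqrt(17)) + sqrt(30), then rationalise the remaining surd.

(35*sqrt(30) + 95*sqrt(17) + 205*sqrt(6) + 60*sqrt(85))/359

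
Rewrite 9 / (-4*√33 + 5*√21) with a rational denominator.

-12*√33 - 15*√21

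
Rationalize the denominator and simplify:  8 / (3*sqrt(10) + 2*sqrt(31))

(-12*sqrt(10) + 8*sqrt(31))/17

Multiply numerator and denominator by -2*sqrt(31) + 3*sqrt(10).
Denominator becomes -34; numerator becomes -16*sqrt(31) + 24*sqrt(10).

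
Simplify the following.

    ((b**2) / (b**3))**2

b**(-2)

Inside the bracket: (b**-1)
Raise to the power 2: (b**-2)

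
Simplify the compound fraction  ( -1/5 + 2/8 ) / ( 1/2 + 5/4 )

Numerator: -1/5 + 2/8 = 1/20
Denominator: 1/2 + 5/4 = 7/4
Divide: (1/20) · (4/7) = 1/35

1/35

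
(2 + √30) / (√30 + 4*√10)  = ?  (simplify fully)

(-15 - √30 + 4*√10 + 20*√3)/65

Multiply numerator and denominator by -4*√10 + √30.
Denominator becomes -130; numerator becomes -40*√3 - 8*√10 + 2*√30 + 30.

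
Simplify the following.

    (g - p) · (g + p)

g² - p²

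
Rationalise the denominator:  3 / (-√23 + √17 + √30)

(-12*√23 + 5*√30 + 18*√17 + √11730)/244

Group as (√17 + √30) - √23; multiply by (√17 + √30) + √23, then rationalise the remaining surd.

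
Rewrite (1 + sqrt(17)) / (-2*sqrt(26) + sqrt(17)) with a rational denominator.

Multiply numerator and denominator by sqrt(17) + 2*sqrt(26).
Denominator becomes -87; numerator becomes sqrt(17) + 2*sqrt(26) + 17 + 2*sqrt(442).

(-2*sqrt(442) - 17 - 2*sqrt(26) - sqrt(17))/87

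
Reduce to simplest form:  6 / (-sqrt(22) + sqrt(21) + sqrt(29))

(-42*sqrt(22) + 21*sqrt(29) + 45*sqrt(21) + 3*sqrt(13398))/413

Group as (sqrt(21) + sqrt(29)) - sqrt(22); multiply by (sqrt(21) + sqrt(29)) + sqrt(22), then rationalise the remaining surd.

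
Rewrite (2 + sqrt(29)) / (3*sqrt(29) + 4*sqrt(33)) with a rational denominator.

Multiply numerator and denominator by -4*sqrt(33) + 3*sqrt(29).
Denominator becomes -267; numerator becomes -4*sqrt(957) - 8*sqrt(33) + 6*sqrt(29) + 87.

(-87 - 6*sqrt(29) + 8*sqrt(33) + 4*sqrt(957))/267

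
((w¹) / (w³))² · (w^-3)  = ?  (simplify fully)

Inside the bracket: (w^-2)
Raise to the power 2: (w^-4)
Multiply by (w^-3): add exponents.

w^(-7)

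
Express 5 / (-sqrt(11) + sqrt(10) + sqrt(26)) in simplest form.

(-25*sqrt(11) - 5*sqrt(26) + 27*sqrt(10) + 4*sqrt(715))/83

Group as (sqrt(10) + sqrt(26)) - sqrt(11); multiply by (sqrt(10) + sqrt(26)) + sqrt(11), then rationalise the remaining surd.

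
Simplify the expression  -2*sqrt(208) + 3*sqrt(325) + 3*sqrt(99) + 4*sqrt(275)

7*sqrt(13) + 29*sqrt(11)

2*sqrt(208) = 8*sqrt(13); 3*sqrt(325) = 15*sqrt(13); 3*sqrt(99) = 9*sqrt(11); 4*sqrt(275) = 20*sqrt(11)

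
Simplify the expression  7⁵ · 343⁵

7^20

7⁵ = 7^5; 343⁵ = 7^15
Combine exponents: 7^20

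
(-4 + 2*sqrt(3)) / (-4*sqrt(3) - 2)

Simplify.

(-8 + 5*sqrt(3))/11

Multiply numerator and denominator by -2 + 4*sqrt(3).
Denominator becomes -44; numerator becomes -20*sqrt(3) + 32.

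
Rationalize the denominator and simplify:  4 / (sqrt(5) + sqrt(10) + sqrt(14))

(-80*sqrt(7) + 4*sqrt(14) + 36*sqrt(10) + 76*sqrt(5))/199

Group as (sqrt(5) + sqrt(10)) + sqrt(14); multiply by (sqrt(5) + sqrt(10)) - sqrt(14), then rationalise the remaining surd.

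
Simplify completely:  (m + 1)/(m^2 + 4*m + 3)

Factor: m^2 + 4*m + 3 = (m + 1)*(m + 3)
Cancel the common factor (m + 1).

1/(m + 3)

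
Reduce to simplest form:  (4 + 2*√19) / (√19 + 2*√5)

-38 - 4*√19 + 8*√5 + 4*√95

Multiply numerator and denominator by -2*√5 + √19.
Denominator becomes -1; numerator becomes -4*√95 - 8*√5 + 4*√19 + 38.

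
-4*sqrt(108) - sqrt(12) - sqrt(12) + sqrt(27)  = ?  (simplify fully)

-25*sqrt(3)

4*sqrt(108) = 24*sqrt(3); sqrt(12) = 2*sqrt(3); sqrt(12) = 2*sqrt(3); sqrt(27) = 3*sqrt(3)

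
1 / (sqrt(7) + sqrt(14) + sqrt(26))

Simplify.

(-28*sqrt(13) - 5*sqrt(26) + 19*sqrt(14) + 33*sqrt(7))/367

Group as (sqrt(7) + sqrt(14)) + sqrt(26); multiply by (sqrt(7) + sqrt(14)) - sqrt(26), then rationalise the remaining surd.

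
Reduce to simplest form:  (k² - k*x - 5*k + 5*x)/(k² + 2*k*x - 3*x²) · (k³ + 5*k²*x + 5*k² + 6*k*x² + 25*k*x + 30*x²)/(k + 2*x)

Factor: k² - k*x - 5*k + 5*x = (k - x)·(k - 5);  k² + 2*k*x - 3*x² = (k - x)·(k + 3*x);  k³ + 5*k²*x + 5*k² + 6*k*x² + 25*k*x + 30*x² = (k + 2*x)·(k + 5)·(k + 3*x)
Cancel the common factors (k + 2*x), (k - x), (k + 3*x).

k² - 25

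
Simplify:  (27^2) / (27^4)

3^(-6)

27^2 = 3^6; 27^4 = 3^12
Combine exponents: 3^(-6)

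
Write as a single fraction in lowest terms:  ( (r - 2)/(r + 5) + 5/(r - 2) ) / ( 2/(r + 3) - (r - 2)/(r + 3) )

Numerator: (r - 2)/(r + 5) + 5/(r - 2) = (r^2 + r + 29)/(r^2 + 3*r - 10)
Denominator: 2/(r + 3) - (r - 2)/(r + 3) = (-r + 4)/(r + 3)
Divide: ((r^2 + r + 29)/(r^2 + 3*r - 10)) · ((r + 3)/(-r + 4)) = (-r^3 - 4*r^2 - 32*r - 87)/(r^3 - r^2 - 22*r + 40)

(-r^3 - 4*r^2 - 32*r - 87)/(r^3 - r^2 - 22*r + 40)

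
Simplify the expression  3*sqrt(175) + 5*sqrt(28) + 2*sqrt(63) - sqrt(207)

-3*sqrt(23) + 31*sqrt(7)

3*sqrt(175) = 15*sqrt(7); 5*sqrt(28) = 10*sqrt(7); 2*sqrt(63) = 6*sqrt(7); sqrt(207) = 3*sqrt(23)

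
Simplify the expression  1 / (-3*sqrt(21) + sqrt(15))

(-3*sqrt(21) - sqrt(15))/174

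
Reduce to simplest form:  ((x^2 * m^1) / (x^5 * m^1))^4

x^(-12)

Inside the bracket: (x^-3)
Raise to the power 4: (x^-12)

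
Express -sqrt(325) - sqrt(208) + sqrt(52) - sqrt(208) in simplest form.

-11*sqrt(13)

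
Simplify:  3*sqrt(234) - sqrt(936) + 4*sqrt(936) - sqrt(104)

25*sqrt(26)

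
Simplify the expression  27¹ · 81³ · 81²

3^23

27¹ = 3^3; 81³ = 3^12; 81² = 3^8
Combine exponents: 3^23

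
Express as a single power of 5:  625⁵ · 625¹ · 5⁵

625⁵ = 5^20; 625¹ = 5^4; 5⁵ = 5^5
Combine exponents: 5^29

5^29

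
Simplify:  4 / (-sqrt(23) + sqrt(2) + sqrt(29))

(-4*sqrt(23) - 2*sqrt(29) + 25*sqrt(2) + sqrt(1334))/21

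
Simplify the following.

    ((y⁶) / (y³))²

y⁶

Inside the bracket: y³
Raise to the power 2: y⁶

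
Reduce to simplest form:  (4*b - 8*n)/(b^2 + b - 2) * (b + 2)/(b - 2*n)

4/(b - 1)

Factor: 4*b - 8*n = 4*(b - 2*n);  b^2 + b - 2 = (b + 2)*(b - 1)
Cancel the common factors (b + 2), (b - 2*n).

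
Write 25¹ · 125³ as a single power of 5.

5^11

25¹ = 5^2; 125³ = 5^9
Combine exponents: 5^11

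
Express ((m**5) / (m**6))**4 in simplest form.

Inside the bracket: (m**-1)
Raise to the power 4: (m**-4)

m**(-4)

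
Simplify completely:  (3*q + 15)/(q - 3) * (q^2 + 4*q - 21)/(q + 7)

Factor: 3*q + 15 = 3*(q + 5);  q^2 + 4*q - 21 = (q + 7)*(q - 3)
Cancel the common factors (q + 7), (q - 3).

3*q + 15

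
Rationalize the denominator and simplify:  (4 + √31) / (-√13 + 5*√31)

(4*√13 + √403 + 20*√31 + 155)/762

Multiply numerator and denominator by √13 + 5*√31.
Denominator becomes 762; numerator becomes 4*√13 + √403 + 20*√31 + 155.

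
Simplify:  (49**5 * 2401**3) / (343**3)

49**5 = 7**10; 2401**3 = 7**12; 343**3 = 7**9
Combine exponents: 7**13

7**13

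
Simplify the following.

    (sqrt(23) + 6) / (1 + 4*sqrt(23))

(86 + 23*sqrt(23))/367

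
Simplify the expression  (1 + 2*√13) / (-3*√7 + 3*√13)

Multiply numerator and denominator by 3*√7 + 3*√13.
Denominator becomes 54; numerator becomes 3*√7 + 3*√13 + 6*√91 + 78.

(√7 + √13 + 2*√91 + 26)/18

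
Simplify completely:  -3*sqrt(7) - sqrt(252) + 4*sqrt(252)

3*sqrt(7) = 3*sqrt(7); sqrt(252) = 6*sqrt(7); 4*sqrt(252) = 24*sqrt(7)
Combine: (-3 - 6 + 24)·sqrt(7) = 15*sqrt(7)

15*sqrt(7)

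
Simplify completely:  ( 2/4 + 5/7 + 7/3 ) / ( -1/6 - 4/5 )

-745/203

Numerator: 2/4 + 5/7 + 7/3 = 149/42
Denominator: -1/6 - 4/5 = -29/30
Divide: (149/42) · (-30/29) = -745/203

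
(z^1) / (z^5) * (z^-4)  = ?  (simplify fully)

z^(-8)

Quotient: (z^-4)
Multiply by (z^-4): add exponents.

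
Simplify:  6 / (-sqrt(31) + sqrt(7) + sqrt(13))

(22*sqrt(31) + 50*sqrt(13) + 74*sqrt(7) + 4*sqrt(2821))/81

Group as (sqrt(7) + sqrt(13)) - sqrt(31); multiply by (sqrt(7) + sqrt(13)) + sqrt(31), then rationalise the remaining surd.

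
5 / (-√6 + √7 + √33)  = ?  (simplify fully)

Group as (√7 + √33) - √6; multiply by (√7 + √33) + √6, then rationalise the remaining surd.

(-80*√7 - 15*√154 + 85*√6 + 50*√33)/116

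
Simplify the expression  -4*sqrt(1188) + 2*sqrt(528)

4*sqrt(1188) = 24*sqrt(33); 2*sqrt(528) = 8*sqrt(33)
Combine: (-24 + 8)·sqrt(33) = -16*sqrt(33)

-16*sqrt(33)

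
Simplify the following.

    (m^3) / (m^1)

m^2

Quotient: m^2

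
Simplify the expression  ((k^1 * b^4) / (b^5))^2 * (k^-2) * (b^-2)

Inside the bracket: k^1 * (b^-1)
Raise to the power 2: k^2 * (b^-2)
Multiply by (k^-2) * (b^-2): add exponents.

b^(-4)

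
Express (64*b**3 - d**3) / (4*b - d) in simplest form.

16*b**2 + 4*b*d + d**2

(4*b)**3 - d**3 = (4*b - d)(16*b**2 + 4*b*d + d**2).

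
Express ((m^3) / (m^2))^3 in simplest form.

m^3

Inside the bracket: m^1
Raise to the power 3: m^3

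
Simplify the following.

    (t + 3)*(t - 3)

t**2 - 9

Difference of squares with P = t, Q = 3.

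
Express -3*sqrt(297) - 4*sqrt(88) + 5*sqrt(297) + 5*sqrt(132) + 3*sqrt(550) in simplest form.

7*sqrt(22) + 16*sqrt(33)

3*sqrt(297) = 9*sqrt(33); 4*sqrt(88) = 8*sqrt(22); 5*sqrt(297) = 15*sqrt(33); 5*sqrt(132) = 10*sqrt(33); 3*sqrt(550) = 15*sqrt(22)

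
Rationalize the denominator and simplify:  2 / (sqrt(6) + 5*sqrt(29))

(-2*sqrt(6) + 10*sqrt(29))/719

Multiply numerator and denominator by -5*sqrt(29) + sqrt(6).
Denominator becomes -719; numerator becomes -10*sqrt(29) + 2*sqrt(6).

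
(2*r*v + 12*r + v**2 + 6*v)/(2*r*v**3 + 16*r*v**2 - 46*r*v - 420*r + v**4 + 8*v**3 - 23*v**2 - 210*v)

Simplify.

1/(v**2 + 2*v - 35)

Factor: 2*r*v + 12*r + v**2 + 6*v = (v + 6)*(2*r + v);  2*r*v**3 + 16*r*v**2 - 46*r*v - 420*r + v**4 + 8*v**3 - 23*v**2 - 210*v = (v - 5)*(2*r + v)*(v + 7)*(v + 6)
Cancel the common factors (2*r + v), (v + 6).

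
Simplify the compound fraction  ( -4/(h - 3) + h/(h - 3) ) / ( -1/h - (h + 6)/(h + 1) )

(-h³ + 3*h² + 4*h)/(h³ + 4*h² - 20*h - 3)

Numerator: -4/(h - 3) + h/(h - 3) = (h - 4)/(h - 3)
Denominator: -1/h - (h + 6)/(h + 1) = (-h² - 7*h - 1)/(h² + h)
Divide: ((h - 4)/(h - 3)) · ((h² + h)/(-h² - 7*h - 1)) = (-h³ + 3*h² + 4*h)/(h³ + 4*h² - 20*h - 3)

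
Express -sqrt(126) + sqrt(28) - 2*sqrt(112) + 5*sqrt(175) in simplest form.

-3*sqrt(14) + 19*sqrt(7)

sqrt(126) = 3*sqrt(14); sqrt(28) = 2*sqrt(7); 2*sqrt(112) = 8*sqrt(7); 5*sqrt(175) = 25*sqrt(7)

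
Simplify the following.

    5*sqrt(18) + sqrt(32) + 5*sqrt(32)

39*sqrt(2)

5*sqrt(18) = 15*sqrt(2); sqrt(32) = 4*sqrt(2); 5*sqrt(32) = 20*sqrt(2)
Combine: (15 + 4 + 20)·sqrt(2) = 39*sqrt(2)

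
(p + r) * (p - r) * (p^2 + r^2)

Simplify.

(p+r)(p-r) = p^2 - r^2; continue pairing.

p^4 - r^4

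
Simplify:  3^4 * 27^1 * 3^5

3^12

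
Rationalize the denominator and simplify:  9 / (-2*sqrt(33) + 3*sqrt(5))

Multiply numerator and denominator by 3*sqrt(5) + 2*sqrt(33).
Denominator becomes -87; numerator becomes 27*sqrt(5) + 18*sqrt(33).

(-6*sqrt(33) - 9*sqrt(5))/29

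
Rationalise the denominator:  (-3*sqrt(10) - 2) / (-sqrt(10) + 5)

Multiply numerator and denominator by sqrt(10) + 5.
Denominator becomes 15; numerator becomes -17*sqrt(10) - 40.

(-17*sqrt(10) - 40)/15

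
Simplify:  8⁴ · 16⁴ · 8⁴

8⁴ = 2^12; 16⁴ = 2^16; 8⁴ = 2^12
Combine exponents: 2^40

2^40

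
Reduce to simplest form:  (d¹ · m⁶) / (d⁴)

m⁶/d³

Quotient: (d^-3) · m⁶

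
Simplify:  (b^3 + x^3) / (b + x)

Factor as (a+b)(a^2-ab+b^2) with a=x, b=b.

b^2 - b*x + x^2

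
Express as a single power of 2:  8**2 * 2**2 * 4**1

2**10

8**2 = 2**6; 2**2 = 2**2; 4**1 = 2**2
Combine exponents: 2**10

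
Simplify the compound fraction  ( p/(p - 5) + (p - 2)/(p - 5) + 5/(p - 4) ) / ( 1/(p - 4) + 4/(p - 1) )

Numerator: p/(p - 5) + (p - 2)/(p - 5) + 5/(p - 4) = (2*p² - 5*p - 17)/(p² - 9*p + 20)
Denominator: 1/(p - 4) + 4/(p - 1) = (5*p - 17)/(p² - 5*p + 4)
Divide: ((2*p² - 5*p - 17)/(p² - 9*p + 20)) · ((p² - 5*p + 4)/(5*p - 17)) = (2*p³ - 7*p² - 12*p + 17)/(5*p² - 42*p + 85)

(2*p³ - 7*p² - 12*p + 17)/(5*p² - 42*p + 85)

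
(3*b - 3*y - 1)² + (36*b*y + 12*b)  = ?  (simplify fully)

(3*b + 3*y + 1)²

Expand the square and combine the (36*b*y + 12*b) term.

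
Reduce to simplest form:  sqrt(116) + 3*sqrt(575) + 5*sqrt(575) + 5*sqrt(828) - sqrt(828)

2*sqrt(29) + 64*sqrt(23)

sqrt(116) = 2*sqrt(29); 3*sqrt(575) = 15*sqrt(23); 5*sqrt(575) = 25*sqrt(23); 5*sqrt(828) = 30*sqrt(23); sqrt(828) = 6*sqrt(23)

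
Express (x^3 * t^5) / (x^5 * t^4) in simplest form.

t/x^2

Quotient: (x^-2) * t^1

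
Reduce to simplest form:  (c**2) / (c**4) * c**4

c**2

Quotient: (c**-2)
Multiply by c**4: add exponents.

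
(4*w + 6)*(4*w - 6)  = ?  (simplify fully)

(4*w)**2 - (6)**2 = 16*w**2 - 36.

16*w**2 - 36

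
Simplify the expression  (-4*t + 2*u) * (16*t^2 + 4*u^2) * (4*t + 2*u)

-256*t^4 + 16*u^4

Pair the conjugate factors: ((2*u)+(4*t))((2*u)-(4*t)) = -16*t^2 + 4*u^2, then repeat with the next factor.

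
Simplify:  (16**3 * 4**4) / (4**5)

2**10

16**3 = 2**12; 4**4 = 2**8; 4**5 = 2**10
Combine exponents: 2**10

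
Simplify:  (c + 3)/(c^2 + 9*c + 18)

1/(c + 6)

Factor: c^2 + 9*c + 18 = (c + 3)*(c + 6)
Cancel the common factor (c + 3).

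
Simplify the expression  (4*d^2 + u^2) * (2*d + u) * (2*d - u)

((2*d)+u)((2*d)-u) = 4*d^2 - u^2; continue pairing.

16*d^4 - u^4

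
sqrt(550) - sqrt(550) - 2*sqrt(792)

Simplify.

sqrt(550) = 5*sqrt(22); sqrt(550) = 5*sqrt(22); 2*sqrt(792) = 12*sqrt(22)
Combine: (5 - 5 - 12)·sqrt(22) = -12*sqrt(22)

-12*sqrt(22)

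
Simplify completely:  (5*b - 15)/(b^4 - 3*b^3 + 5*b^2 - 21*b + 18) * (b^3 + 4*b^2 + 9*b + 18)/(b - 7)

(5*b + 15)/(b^2 - 8*b + 7)

Factor: 5*b - 15 = 5*(b - 3);  b^4 - 3*b^3 + 5*b^2 - 21*b + 18 = (b - 3)*(b - 1)*(b^2 + b + 6);  b^3 + 4*b^2 + 9*b + 18 = (b + 3)*(b^2 + b + 6)
Cancel the common factors (b^2 + b + 6), (b - 3).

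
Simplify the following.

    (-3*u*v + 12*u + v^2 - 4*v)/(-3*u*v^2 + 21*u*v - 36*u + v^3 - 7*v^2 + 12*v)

Factor: -3*u*v + 12*u + v^2 - 4*v = (-3*u + v)*(v - 4);  -3*u*v^2 + 21*u*v - 36*u + v^3 - 7*v^2 + 12*v = (v - 3)*(-3*u + v)*(v - 4)
Cancel the common factors (-3*u + v), (v - 4).

1/(v - 3)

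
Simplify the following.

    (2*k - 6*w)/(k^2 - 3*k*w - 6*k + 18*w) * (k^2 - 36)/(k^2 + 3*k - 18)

2/(k - 3)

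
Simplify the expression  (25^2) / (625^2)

5^(-4)

25^2 = 5^4; 625^2 = 5^8
Combine exponents: 5^(-4)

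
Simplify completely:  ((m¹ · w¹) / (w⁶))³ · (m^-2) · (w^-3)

m/w^18

Inside the bracket: m¹ · (w^-5)
Raise to the power 3: m³ · (w^-15)
Multiply by (m^-2) · (w^-3): add exponents.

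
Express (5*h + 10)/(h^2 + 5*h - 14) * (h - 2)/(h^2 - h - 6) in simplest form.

5/(h^2 + 4*h - 21)

Factor: 5*h + 10 = 5*(h + 2);  h^2 + 5*h - 14 = (h + 7)*(h - 2);  h^2 - h - 6 = (h + 2)*(h - 3)
Cancel the common factors (h + 2), (h - 2).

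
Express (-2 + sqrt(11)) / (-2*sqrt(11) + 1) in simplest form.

(-20 + 3*sqrt(11))/43

Multiply numerator and denominator by 1 + 2*sqrt(11).
Denominator becomes -43; numerator becomes -3*sqrt(11) + 20.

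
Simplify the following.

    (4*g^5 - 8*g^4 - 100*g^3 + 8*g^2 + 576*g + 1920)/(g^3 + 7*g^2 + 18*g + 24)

4*g^2 - 36*g + 80

Factor: 4*g^5 - 8*g^4 - 100*g^3 + 8*g^2 + 576*g + 1920 = 4*(g^2 + 3*g + 6)*(g + 4)*(g - 4)*(g - 5);  g^3 + 7*g^2 + 18*g + 24 = (g + 4)*(g^2 + 3*g + 6)
Cancel the common factors (g^2 + 3*g + 6), (g + 4).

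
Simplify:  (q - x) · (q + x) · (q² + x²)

q⁴ - x⁴

Pair the conjugate factors: (q+x)(q-x) = q² - x², then repeat with the next factor.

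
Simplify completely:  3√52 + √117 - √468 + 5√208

23*√13

3√52 = 6*√13; √117 = 3*√13; √468 = 6*√13; 5√208 = 20*√13
Combine: (6 + 3 - 6 + 20)·√13 = 23*√13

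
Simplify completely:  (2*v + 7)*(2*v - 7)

Difference of squares with P = 2*v, Q = 7.

4*v^2 - 49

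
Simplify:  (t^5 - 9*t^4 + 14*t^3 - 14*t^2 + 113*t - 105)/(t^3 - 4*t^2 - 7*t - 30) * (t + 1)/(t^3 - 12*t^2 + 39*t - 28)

Factor: t^5 - 9*t^4 + 14*t^3 - 14*t^2 + 113*t - 105 = (t - 1)*(t^2 + 2*t + 5)*(t - 3)*(t - 7);  t^3 - 4*t^2 - 7*t - 30 = (t - 6)*(t^2 + 2*t + 5);  t^3 - 12*t^2 + 39*t - 28 = (t - 7)*(t - 4)*(t - 1)
Cancel the common factors (t^2 + 2*t + 5), (t - 7), (t - 1).

(t^2 - 2*t - 3)/(t^2 - 10*t + 24)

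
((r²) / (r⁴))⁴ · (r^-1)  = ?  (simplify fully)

r^(-9)

Inside the bracket: (r^-2)
Raise to the power 4: (r^-8)
Multiply by (r^-1): add exponents.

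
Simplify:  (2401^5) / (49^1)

2401^5 = 7^20; 49^1 = 7^2
Combine exponents: 7^18

7^18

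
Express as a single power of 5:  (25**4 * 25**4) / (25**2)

25**4 = 5**8; 25**4 = 5**8; 25**2 = 5**4
Combine exponents: 5**12

5**12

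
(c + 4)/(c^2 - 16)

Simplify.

Factor: c^2 - 16 = (c + 4)*(c - 4)
Cancel the common factor (c + 4).

1/(c - 4)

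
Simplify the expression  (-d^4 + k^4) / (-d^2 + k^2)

d^2 + k^2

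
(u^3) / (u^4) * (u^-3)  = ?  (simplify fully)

Quotient: (u^-1)
Multiply by (u^-3): add exponents.

u^(-4)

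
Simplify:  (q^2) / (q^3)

Quotient: (q^-1)

1/q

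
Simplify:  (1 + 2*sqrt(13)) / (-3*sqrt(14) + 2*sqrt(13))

(-6*sqrt(182) - 52 - 3*sqrt(14) - 2*sqrt(13))/74

Multiply numerator and denominator by 2*sqrt(13) + 3*sqrt(14).
Denominator becomes -74; numerator becomes 2*sqrt(13) + 3*sqrt(14) + 52 + 6*sqrt(182).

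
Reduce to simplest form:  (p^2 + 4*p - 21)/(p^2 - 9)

Factor: p^2 + 4*p - 21 = (p - 3)*(p + 7);  p^2 - 9 = (p - 3)*(p + 3)
Cancel the common factor (p - 3).

(p + 7)/(p + 3)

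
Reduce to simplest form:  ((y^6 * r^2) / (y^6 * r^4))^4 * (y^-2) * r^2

Inside the bracket: (r^-2)
Raise to the power 4: (r^-8)
Multiply by (y^-2) * r^2: add exponents.

1/(r^6*y^2)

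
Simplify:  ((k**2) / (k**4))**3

k**(-6)

Inside the bracket: (k**-2)
Raise to the power 3: (k**-6)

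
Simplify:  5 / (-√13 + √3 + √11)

Group as (√3 + √11) - √13; multiply by (√3 + √11) + √13, then rationalise the remaining surd.

(-5*√13 + 25*√11 + 105*√3 + 10*√429)/131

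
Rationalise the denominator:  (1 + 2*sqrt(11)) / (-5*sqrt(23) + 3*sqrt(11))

Multiply numerator and denominator by 3*sqrt(11) + 5*sqrt(23).
Denominator becomes -476; numerator becomes 3*sqrt(11) + 5*sqrt(23) + 66 + 10*sqrt(253).

(-10*sqrt(253) - 66 - 5*sqrt(23) - 3*sqrt(11))/476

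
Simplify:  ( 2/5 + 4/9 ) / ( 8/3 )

19/60

Numerator: 2/5 + 4/9 = 38/45
Denominator: 8/3 = 8/3
Divide: (38/45) · (3/8) = 19/60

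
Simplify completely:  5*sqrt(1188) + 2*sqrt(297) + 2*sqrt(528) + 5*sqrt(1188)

74*sqrt(33)

5*sqrt(1188) = 30*sqrt(33); 2*sqrt(297) = 6*sqrt(33); 2*sqrt(528) = 8*sqrt(33); 5*sqrt(1188) = 30*sqrt(33)
Combine: (30 + 6 + 8 + 30)·sqrt(33) = 74*sqrt(33)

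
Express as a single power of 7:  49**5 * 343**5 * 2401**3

7**37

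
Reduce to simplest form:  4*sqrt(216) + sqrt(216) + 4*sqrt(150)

50*sqrt(6)

4*sqrt(216) = 24*sqrt(6); sqrt(216) = 6*sqrt(6); 4*sqrt(150) = 20*sqrt(6)
Combine: (24 + 6 + 20)·sqrt(6) = 50*sqrt(6)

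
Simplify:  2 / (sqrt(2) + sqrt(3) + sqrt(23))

(-11*sqrt(3) - 12*sqrt(2) + sqrt(138) + 9*sqrt(23))/75

Group as (sqrt(3) + sqrt(23)) + sqrt(2); multiply by (sqrt(3) + sqrt(23)) - sqrt(2), then rationalise the remaining surd.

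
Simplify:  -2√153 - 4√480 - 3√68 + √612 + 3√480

2√153 = 6*√17; 4√480 = 16*√30; 3√68 = 6*√17; √612 = 6*√17; 3√480 = 12*√30

-6*√17 - 4*√30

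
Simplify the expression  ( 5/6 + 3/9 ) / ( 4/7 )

Numerator: 5/6 + 3/9 = 7/6
Denominator: 4/7 = 4/7
Divide: (7/6) · (7/4) = 49/24

49/24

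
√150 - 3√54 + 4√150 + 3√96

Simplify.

√150 = 5*√6; 3√54 = 9*√6; 4√150 = 20*√6; 3√96 = 12*√6
Combine: (5 - 9 + 20 + 12)·√6 = 28*√6

28*√6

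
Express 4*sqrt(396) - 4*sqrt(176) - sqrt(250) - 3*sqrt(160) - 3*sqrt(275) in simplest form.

4*sqrt(396) = 24*sqrt(11); 4*sqrt(176) = 16*sqrt(11); sqrt(250) = 5*sqrt(10); 3*sqrt(160) = 12*sqrt(10); 3*sqrt(275) = 15*sqrt(11)

-17*sqrt(10) - 7*sqrt(11)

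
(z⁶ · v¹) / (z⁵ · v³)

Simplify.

z/v²

Quotient: z¹ · (v^-2)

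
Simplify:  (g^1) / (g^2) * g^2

Quotient: (g^-1)
Multiply by g^2: add exponents.

g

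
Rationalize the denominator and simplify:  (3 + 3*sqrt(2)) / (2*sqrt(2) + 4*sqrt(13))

Multiply numerator and denominator by -4*sqrt(13) + 2*sqrt(2).
Denominator becomes -200; numerator becomes -12*sqrt(26) - 12*sqrt(13) + 6*sqrt(2) + 12.

(-6 - 3*sqrt(2) + 6*sqrt(13) + 6*sqrt(26))/100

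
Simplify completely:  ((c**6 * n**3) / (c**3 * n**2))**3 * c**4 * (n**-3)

Inside the bracket: c**3 * n**1
Raise to the power 3: c**9 * n**3
Multiply by c**4 * (n**-3): add exponents.

c**13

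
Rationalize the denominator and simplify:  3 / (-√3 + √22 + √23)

(-63*√3 + 3*√23 + 6*√22 + 3*√1518)/130

Group as (√22 + √23) - √3; multiply by (√22 + √23) + √3, then rationalise the remaining surd.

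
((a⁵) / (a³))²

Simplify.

a⁴

Inside the bracket: a²
Raise to the power 2: a⁴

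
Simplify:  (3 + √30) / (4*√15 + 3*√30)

(-20*√2 - 4*√15 + 3*√30 + 30)/10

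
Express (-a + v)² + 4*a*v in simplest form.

(a + v)²

After expansion: a² + 2*a*v + v² — a perfect-square trinomial.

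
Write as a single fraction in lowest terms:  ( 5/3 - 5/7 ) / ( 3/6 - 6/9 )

-40/7

Numerator: 5/3 - 5/7 = 20/21
Denominator: 3/6 - 6/9 = -1/6
Divide: (20/21) · (-6) = -40/7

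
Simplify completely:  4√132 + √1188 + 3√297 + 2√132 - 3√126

4√132 = 8*√33; √1188 = 6*√33; 3√297 = 9*√33; 2√132 = 4*√33; 3√126 = 9*√14

-9*√14 + 27*√33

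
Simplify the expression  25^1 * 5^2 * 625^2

25^1 = 5^2; 5^2 = 5^2; 625^2 = 5^8
Combine exponents: 5^12

5^12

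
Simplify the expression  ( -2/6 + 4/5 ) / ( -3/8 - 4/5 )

Numerator: -2/6 + 4/5 = 7/15
Denominator: -3/8 - 4/5 = -47/40
Divide: (7/15) · (-40/47) = -56/141

-56/141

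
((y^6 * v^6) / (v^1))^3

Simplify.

Inside the bracket: y^6 * v^5
Raise to the power 3: y^18 * v^15

v^15*y^18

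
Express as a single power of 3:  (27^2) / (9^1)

27^2 = 3^6; 9^1 = 3^2
Combine exponents: 3^4

3^4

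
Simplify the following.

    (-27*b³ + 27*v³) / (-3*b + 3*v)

Factor as (a-b)(a^2+ab+b^2) with a=(3*v), b=(3*b).

9*b² + 9*b*v + 9*v²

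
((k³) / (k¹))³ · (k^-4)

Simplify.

Inside the bracket: k²
Raise to the power 3: k⁶
Multiply by (k^-4): add exponents.

k²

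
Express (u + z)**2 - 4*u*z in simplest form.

(u - z)**2

Expand the square and combine the 4*u*z term.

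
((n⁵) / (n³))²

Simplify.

Inside the bracket: n²
Raise to the power 2: n⁴

n⁴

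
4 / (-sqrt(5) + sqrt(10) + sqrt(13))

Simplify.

Group as (sqrt(10) + sqrt(13)) - sqrt(5); multiply by (sqrt(10) + sqrt(13)) + sqrt(5), then rationalise the remaining surd.

(-18*sqrt(5) + 2*sqrt(13) + 8*sqrt(10) + 10*sqrt(26))/49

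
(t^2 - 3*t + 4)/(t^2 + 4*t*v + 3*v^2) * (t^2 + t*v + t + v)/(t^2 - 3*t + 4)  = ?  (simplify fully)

Factor: t^2 + 4*t*v + 3*v^2 = (t + 3*v)*(t + v);  t^2 + t*v + t + v = (t + 1)*(t + v)
Cancel the common factors (t^2 - 3*t + 4), (t + v).

(t + 1)/(t + 3*v)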